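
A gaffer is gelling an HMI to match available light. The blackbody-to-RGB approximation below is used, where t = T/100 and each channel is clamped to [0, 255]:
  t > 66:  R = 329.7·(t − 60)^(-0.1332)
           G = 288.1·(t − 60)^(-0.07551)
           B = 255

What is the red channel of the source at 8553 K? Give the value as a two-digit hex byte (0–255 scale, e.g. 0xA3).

0xD6

t = 8553/100 = 85.53; the t > 66 branch applies.
R = 329.7·(85.53 − 60)^(-0.1332) = 329.7·25.53^(-0.1332) = 329.7·0.64950 = 214.141.
Rounded: 214; in hex, 0xD6.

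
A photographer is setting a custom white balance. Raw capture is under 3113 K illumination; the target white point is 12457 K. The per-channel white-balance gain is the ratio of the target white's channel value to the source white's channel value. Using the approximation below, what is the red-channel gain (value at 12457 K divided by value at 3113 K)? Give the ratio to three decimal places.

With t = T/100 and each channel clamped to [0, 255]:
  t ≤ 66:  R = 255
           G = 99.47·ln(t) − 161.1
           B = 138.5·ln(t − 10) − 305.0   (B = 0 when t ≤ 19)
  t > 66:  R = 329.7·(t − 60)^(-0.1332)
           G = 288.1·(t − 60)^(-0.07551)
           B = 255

0.742

At 3113 K (t = 31.13):
  R = 255 by definition for t ≤ 66.
At 12457 K (t = 124.57):
  R = 329.7·(124.57 − 60)^(-0.1332) = 329.7·64.57^(-0.1332) = 329.7·0.57399 = 189.244.
Gain = 189.244 / 255.000 = 0.7421 → 0.742.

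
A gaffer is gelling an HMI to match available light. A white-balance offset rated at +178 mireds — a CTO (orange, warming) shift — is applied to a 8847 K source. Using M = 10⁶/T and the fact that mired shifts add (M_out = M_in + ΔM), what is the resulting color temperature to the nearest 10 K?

M_in = 10⁶/8847 = 113.03 mireds.
M_out = 113.03 + (+178) = 291.03 mireds.
T_out = 10⁶/291.03 = 3436.0 K → 3440 K.

3440 K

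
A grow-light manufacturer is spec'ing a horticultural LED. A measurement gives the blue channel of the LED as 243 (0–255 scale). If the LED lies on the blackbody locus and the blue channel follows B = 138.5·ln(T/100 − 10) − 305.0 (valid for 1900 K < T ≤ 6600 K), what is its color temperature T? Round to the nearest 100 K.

6200 K

ln(t − 10) = (243 + 305.0) / 138.5 = 3.9567.
t − 10 = e^3.9567 = 52.283, so t = 62.283.
T = 100·t = 6228 K → 6200 K to the nearest 100 K.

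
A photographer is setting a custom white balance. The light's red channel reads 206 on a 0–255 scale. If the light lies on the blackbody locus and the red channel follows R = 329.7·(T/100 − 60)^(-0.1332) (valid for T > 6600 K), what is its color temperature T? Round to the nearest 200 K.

9400 K

(t − 60)^(-0.1332) = 206/329.7 = 0.62481.
t − 60 = 0.62481^(1/-0.1332) = 0.62481^(-7.508) = 34.152, so t = 94.152.
T = 100·t = 9415 K → 9400 K to the nearest 200 K.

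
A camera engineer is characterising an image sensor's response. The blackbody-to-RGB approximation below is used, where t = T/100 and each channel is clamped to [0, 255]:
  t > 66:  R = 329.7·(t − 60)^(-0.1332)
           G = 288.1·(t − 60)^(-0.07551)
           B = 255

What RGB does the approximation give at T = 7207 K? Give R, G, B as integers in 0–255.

t = 7207/100 = 72.07; the t > 66 branch applies.
R = 329.7·(72.07 − 60)^(-0.1332) = 329.7·12.07^(-0.1332) = 329.7·0.71766 = 236.611.
G = 288.1·(72.07 − 60)^(-0.07551) = 288.1·12.07^(-0.07551) = 288.1·0.82855 = 238.706.
B = 255 by definition for t > 66.
Rounded: (237, 239, 255).

R=237, G=239, B=255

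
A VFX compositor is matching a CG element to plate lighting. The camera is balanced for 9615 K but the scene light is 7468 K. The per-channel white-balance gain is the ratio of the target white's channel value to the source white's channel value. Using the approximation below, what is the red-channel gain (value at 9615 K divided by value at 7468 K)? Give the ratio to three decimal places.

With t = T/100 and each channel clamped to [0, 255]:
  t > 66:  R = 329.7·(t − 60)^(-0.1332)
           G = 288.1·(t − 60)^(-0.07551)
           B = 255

At 7468 K (t = 74.68):
  R = 329.7·(74.68 − 60)^(-0.1332) = 329.7·14.68^(-0.1332) = 329.7·0.69918 = 230.521.
At 9615 K (t = 96.15):
  R = 329.7·(96.15 − 60)^(-0.1332) = 329.7·36.15^(-0.1332) = 329.7·0.62010 = 204.446.
Gain = 204.446 / 230.521 = 0.8869 → 0.887.

0.887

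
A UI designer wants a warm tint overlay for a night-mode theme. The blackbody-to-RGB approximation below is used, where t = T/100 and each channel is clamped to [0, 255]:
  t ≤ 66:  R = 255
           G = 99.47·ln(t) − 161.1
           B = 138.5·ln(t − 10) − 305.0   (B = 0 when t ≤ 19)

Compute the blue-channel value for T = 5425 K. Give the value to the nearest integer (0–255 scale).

t = 5425/100 = 54.25; the t ≤ 66 branch applies.
B = 138.5·ln(54.25 − 10) − 305.0 = 138.5·ln 44.25 − 305.0 = 138.5·3.7899 − 305.0 = 219.895.
Rounded: 220.

220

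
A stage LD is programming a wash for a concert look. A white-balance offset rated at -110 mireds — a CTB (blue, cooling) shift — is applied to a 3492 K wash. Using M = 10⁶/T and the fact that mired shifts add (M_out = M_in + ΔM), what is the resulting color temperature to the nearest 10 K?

5670 K

M_in = 10⁶/3492 = 286.37 mireds.
M_out = 286.37 + (-110) = 176.37 mireds.
T_out = 10⁶/176.37 = 5669.9 K → 5670 K.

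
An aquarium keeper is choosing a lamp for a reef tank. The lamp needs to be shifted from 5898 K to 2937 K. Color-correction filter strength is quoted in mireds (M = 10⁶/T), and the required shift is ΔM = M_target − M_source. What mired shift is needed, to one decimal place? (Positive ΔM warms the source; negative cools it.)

M_source = 10⁶/5898 = 169.549; M_target = 10⁶/2937 = 340.483.
ΔM = 340.483 − 169.549 = 170.934 → +170.9 mireds, a warming shift.

+170.9 mireds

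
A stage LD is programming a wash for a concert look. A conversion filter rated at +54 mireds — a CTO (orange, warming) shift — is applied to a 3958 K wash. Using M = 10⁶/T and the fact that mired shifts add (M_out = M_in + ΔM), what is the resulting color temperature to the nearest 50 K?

3250 K

M_in = 10⁶/3958 = 252.65 mireds.
M_out = 252.65 + (+54) = 306.65 mireds.
T_out = 10⁶/306.65 = 3261.0 K → 3250 K.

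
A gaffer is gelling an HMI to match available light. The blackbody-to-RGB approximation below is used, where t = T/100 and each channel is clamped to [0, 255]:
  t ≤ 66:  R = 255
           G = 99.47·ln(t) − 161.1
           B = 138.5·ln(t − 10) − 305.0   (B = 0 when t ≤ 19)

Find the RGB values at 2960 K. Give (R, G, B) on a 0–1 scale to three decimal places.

t = 2960/100 = 29.6; the t ≤ 66 branch applies.
R = 255 by definition for t ≤ 66.
G = 99.47·ln 29.6 − 161.1 = 99.47·3.3878 − 161.1 = 175.882.
B = 138.5·ln(29.6 − 10) − 305.0 = 138.5·ln 19.6 − 305.0 = 138.5·2.9755 − 305.0 = 107.111.
Dividing each by 255: (1.0000, 0.6897, 0.4200) → (1.000, 0.690, 0.420).

(1.000, 0.690, 0.420)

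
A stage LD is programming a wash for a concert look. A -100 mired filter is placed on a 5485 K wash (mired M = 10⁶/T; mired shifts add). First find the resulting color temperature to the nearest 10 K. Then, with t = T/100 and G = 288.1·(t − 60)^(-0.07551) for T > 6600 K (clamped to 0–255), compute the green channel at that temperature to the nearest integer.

M_in = 10⁶/5485 = 182.32; M_out = 182.32 + (-100) = 82.32.
T_out = 10⁶/82.32 = 12148.4 K → 12150 K; t = 121.5.
G = 288.1·(121.5 − 60)^(-0.07551) = 288.1·61.5^(-0.07551) = 288.1·0.73269 = 211.089.
Rounded: 211.

211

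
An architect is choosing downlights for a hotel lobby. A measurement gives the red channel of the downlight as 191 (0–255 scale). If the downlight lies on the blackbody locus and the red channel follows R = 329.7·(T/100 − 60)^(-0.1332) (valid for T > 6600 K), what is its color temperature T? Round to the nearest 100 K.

(t − 60)^(-0.1332) = 191/329.7 = 0.57931.
t − 60 = 0.57931^(1/-0.1332) = 0.57931^(-7.508) = 60.245, so t = 120.245.
T = 100·t = 12025 K → 12000 K to the nearest 100 K.

12000 K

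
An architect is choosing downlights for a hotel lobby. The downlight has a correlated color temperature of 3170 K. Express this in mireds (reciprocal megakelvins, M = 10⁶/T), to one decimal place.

315.5 mireds

M = 10⁶ / 3170 = 315.457 → 315.5 mireds.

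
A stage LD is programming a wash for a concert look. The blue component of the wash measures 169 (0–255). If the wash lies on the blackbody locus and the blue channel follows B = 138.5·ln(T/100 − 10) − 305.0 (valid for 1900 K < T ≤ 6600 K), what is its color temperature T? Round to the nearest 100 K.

ln(t − 10) = (169 + 305.0) / 138.5 = 3.4224.
t − 10 = e^3.4224 = 30.642, so t = 40.642.
T = 100·t = 4064 K → 4100 K to the nearest 100 K.

4100 K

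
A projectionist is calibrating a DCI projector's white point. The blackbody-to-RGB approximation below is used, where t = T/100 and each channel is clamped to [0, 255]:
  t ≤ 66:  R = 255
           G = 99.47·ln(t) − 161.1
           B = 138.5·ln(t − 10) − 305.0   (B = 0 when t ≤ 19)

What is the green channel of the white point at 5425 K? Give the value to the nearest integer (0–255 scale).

t = 5425/100 = 54.25; the t ≤ 66 branch applies.
G = 99.47·ln 54.25 − 161.1 = 99.47·3.9936 − 161.1 = 236.144.
Rounded: 236.

236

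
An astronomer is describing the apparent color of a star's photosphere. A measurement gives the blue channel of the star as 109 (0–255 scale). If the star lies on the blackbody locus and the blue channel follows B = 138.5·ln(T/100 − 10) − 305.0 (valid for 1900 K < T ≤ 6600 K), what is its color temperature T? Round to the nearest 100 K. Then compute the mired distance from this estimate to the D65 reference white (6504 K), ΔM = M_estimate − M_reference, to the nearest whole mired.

ln(t − 10) = (109 + 305.0) / 138.5 = 2.9892.
t − 10 = e^2.9892 = 19.869, so t = 29.869.
T = 100·t = 2987 K → 3000 K to the nearest 100 K.
M_estimate = 10⁶/3000 = 333.33; M_reference = 10⁶/6504 = 153.75.
ΔM = 333.33 − 153.75 = 179.58 → +180 mireds.

+180 mireds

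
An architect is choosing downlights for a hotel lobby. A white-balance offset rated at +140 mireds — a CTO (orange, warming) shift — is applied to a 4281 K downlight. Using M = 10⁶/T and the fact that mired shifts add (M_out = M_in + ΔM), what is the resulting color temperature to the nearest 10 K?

M_in = 10⁶/4281 = 233.59 mireds.
M_out = 233.59 + (+140) = 373.59 mireds.
T_out = 10⁶/373.59 = 2676.7 K → 2680 K.

2680 K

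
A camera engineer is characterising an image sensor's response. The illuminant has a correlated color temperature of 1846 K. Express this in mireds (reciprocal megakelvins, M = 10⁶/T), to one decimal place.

M = 10⁶ / 1846 = 541.712 → 541.7 mireds.

541.7 mireds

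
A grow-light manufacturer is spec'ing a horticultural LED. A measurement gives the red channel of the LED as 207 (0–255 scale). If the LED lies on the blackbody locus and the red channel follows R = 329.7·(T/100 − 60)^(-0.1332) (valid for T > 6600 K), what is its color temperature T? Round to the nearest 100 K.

(t − 60)^(-0.1332) = 207/329.7 = 0.62784.
t − 60 = 0.62784^(1/-0.1332) = 0.62784^(-7.508) = 32.933, so t = 92.933.
T = 100·t = 9293 K → 9300 K to the nearest 100 K.

9300 K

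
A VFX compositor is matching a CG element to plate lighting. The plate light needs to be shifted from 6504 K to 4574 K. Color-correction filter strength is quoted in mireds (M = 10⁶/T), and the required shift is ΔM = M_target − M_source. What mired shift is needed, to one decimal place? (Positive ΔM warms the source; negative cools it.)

+64.9 mireds

M_source = 10⁶/6504 = 153.752; M_target = 10⁶/4574 = 218.627.
ΔM = 218.627 − 153.752 = 64.875 → +64.9 mireds, a warming shift.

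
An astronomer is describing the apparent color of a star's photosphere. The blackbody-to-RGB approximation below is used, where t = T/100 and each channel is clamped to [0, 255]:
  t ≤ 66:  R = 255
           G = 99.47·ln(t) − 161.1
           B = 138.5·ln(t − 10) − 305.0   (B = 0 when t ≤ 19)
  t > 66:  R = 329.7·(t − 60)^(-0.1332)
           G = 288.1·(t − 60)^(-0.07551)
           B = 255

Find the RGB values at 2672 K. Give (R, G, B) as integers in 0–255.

(255, 166, 85)

t = 2672/100 = 26.72; the t ≤ 66 branch applies.
R = 255 by definition for t ≤ 66.
G = 99.47·ln 26.72 − 161.1 = 99.47·3.2854 − 161.1 = 165.700.
B = 138.5·ln(26.72 − 10) − 305.0 = 138.5·ln 16.72 − 305.0 = 138.5·2.8166 − 305.0 = 85.100.
Rounded: (255, 166, 85).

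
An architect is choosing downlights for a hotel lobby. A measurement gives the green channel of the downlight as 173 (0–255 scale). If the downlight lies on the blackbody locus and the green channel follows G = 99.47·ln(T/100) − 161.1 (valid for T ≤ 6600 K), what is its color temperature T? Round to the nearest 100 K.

ln t = (173 + 161.1) / 99.47 = 3.3588.
t = e^3.3588 = 28.755.
T = 100·t = 2875 K → 2900 K to the nearest 100 K.

2900 K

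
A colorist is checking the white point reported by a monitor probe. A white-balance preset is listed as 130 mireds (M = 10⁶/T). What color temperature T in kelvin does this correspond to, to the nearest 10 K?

7690 K

T = 10⁶ / 130 = 7692.31 K → 7690 K.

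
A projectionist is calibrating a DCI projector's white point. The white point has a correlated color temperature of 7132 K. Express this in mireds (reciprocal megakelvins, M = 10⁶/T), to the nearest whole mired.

M = 10⁶ / 7132 = 140.213 → 140 mireds.

140 mireds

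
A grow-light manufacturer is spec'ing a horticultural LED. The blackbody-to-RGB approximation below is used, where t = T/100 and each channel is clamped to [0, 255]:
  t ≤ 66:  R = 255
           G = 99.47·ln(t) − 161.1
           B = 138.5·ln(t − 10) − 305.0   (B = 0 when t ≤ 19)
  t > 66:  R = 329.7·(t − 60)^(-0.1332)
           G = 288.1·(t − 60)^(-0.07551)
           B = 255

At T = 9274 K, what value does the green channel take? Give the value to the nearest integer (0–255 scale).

221

t = 9274/100 = 92.74; the t > 66 branch applies.
G = 288.1·(92.74 − 60)^(-0.07551) = 288.1·32.74^(-0.07551) = 288.1·0.76842 = 221.381.
Rounded: 221.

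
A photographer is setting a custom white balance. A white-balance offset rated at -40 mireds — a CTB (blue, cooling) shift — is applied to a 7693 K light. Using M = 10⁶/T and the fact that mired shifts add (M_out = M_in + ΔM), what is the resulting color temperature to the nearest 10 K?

11110 K

M_in = 10⁶/7693 = 129.99 mireds.
M_out = 129.99 + (-40) = 89.99 mireds.
T_out = 10⁶/89.99 = 11112.6 K → 11110 K.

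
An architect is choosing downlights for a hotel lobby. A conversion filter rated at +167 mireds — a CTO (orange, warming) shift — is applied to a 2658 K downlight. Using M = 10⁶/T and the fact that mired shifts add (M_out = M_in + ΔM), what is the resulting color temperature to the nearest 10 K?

1840 K

M_in = 10⁶/2658 = 376.22 mireds.
M_out = 376.22 + (+167) = 543.22 mireds.
T_out = 10⁶/543.22 = 1840.9 K → 1840 K.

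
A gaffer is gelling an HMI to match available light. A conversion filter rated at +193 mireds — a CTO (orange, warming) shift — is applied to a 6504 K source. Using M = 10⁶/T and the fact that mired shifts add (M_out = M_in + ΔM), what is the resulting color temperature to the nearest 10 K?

2880 K

M_in = 10⁶/6504 = 153.75 mireds.
M_out = 153.75 + (+193) = 346.75 mireds.
T_out = 10⁶/346.75 = 2883.9 K → 2880 K.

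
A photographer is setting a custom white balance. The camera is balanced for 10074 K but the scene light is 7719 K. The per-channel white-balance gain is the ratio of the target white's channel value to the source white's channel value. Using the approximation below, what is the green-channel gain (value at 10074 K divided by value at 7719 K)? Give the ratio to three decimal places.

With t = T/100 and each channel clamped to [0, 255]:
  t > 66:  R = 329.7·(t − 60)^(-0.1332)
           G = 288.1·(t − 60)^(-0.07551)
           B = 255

0.937

At 7719 K (t = 77.19):
  G = 288.1·(77.19 − 60)^(-0.07551) = 288.1·17.19^(-0.07551) = 288.1·0.80672 = 232.417.
At 10074 K (t = 100.74):
  G = 288.1·(100.74 − 60)^(-0.07551) = 288.1·40.74^(-0.07551) = 288.1·0.75584 = 217.756.
Gain = 217.756 / 232.417 = 0.9369 → 0.937.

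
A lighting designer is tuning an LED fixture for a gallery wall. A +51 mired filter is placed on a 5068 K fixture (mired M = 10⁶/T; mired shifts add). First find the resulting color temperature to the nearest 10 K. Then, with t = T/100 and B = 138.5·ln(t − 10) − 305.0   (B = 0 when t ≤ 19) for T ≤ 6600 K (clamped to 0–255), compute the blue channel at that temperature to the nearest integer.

M_in = 10⁶/5068 = 197.32; M_out = 197.32 + (+51) = 248.32.
T_out = 10⁶/248.32 = 4027.1 K → 4030 K; t = 40.3.
B = 138.5·ln(40.3 − 10) − 305.0 = 138.5·ln 30.3 − 305.0 = 138.5·3.4111 − 305.0 = 167.444.
Rounded: 167.

167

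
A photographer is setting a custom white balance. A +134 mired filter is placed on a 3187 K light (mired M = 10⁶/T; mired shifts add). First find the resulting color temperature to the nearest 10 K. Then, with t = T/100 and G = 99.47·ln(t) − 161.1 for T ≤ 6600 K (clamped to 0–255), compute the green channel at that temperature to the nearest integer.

M_in = 10⁶/3187 = 313.77; M_out = 313.77 + (+134) = 447.77.
T_out = 10⁶/447.77 = 2233.3 K → 2230 K; t = 22.3.
G = 99.47·ln 22.3 − 161.1 = 99.47·3.1046 − 161.1 = 147.713.
Rounded: 148.

148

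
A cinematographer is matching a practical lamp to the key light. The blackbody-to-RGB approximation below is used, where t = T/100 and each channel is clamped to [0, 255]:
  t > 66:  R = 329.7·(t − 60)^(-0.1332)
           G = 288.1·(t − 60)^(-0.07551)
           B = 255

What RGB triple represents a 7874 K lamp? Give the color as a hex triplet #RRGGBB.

t = 7874/100 = 78.74; the t > 66 branch applies.
R = 329.7·(78.74 − 60)^(-0.1332) = 329.7·18.74^(-0.1332) = 329.7·0.67681 = 223.144.
G = 288.1·(78.74 − 60)^(-0.07551) = 288.1·18.74^(-0.07551) = 288.1·0.80148 = 230.907.
B = 255 by definition for t > 66.
Rounded: (223, 231, 255).
In hex: #DFE7FF.

#DFE7FF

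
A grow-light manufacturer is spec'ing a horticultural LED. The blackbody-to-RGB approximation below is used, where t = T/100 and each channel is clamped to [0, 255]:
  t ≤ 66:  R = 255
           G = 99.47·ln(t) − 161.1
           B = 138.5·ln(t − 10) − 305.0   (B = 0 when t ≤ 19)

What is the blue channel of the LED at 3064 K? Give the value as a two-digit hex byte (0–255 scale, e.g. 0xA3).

t = 3064/100 = 30.64; the t ≤ 66 branch applies.
B = 138.5·ln(30.64 − 10) − 305.0 = 138.5·ln 20.64 − 305.0 = 138.5·3.0272 − 305.0 = 114.271.
Rounded: 114; in hex, 0x72.

0x72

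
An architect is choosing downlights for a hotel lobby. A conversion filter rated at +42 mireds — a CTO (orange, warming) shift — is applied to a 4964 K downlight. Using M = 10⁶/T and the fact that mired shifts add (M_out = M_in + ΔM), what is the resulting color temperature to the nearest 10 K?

M_in = 10⁶/4964 = 201.45 mireds.
M_out = 201.45 + (+42) = 243.45 mireds.
T_out = 10⁶/243.45 = 4107.6 K → 4110 K.

4110 K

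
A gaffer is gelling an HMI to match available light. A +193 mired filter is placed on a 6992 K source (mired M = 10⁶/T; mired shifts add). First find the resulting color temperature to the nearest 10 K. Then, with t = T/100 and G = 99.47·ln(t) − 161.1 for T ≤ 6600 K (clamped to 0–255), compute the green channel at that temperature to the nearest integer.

M_in = 10⁶/6992 = 143.02; M_out = 143.02 + (+193) = 336.02.
T_out = 10⁶/336.02 = 2976.0 K → 2980 K; t = 29.8.
G = 99.47·ln 29.8 − 161.1 = 99.47·3.3945 − 161.1 = 176.552.
Rounded: 177.

177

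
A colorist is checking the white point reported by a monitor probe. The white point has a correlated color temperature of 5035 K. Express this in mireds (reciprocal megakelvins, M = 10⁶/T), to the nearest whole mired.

M = 10⁶ / 5035 = 198.610 → 199 mireds.

199 mireds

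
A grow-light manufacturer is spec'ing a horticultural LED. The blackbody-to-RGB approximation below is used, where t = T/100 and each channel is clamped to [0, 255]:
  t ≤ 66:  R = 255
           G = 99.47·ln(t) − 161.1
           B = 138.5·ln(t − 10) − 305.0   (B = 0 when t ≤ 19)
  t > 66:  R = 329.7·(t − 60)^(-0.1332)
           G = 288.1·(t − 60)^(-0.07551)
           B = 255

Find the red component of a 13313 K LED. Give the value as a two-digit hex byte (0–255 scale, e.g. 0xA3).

t = 13313/100 = 133.13; the t > 66 branch applies.
R = 329.7·(133.13 − 60)^(-0.1332) = 329.7·73.13^(-0.1332) = 329.7·0.56455 = 186.132.
Rounded: 186; in hex, 0xBA.

0xBA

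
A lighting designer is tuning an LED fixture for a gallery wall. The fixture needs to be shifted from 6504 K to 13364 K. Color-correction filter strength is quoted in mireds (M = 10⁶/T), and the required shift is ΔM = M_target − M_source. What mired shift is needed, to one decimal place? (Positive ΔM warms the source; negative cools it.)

M_source = 10⁶/6504 = 153.752; M_target = 10⁶/13364 = 74.828.
ΔM = 74.828 − 153.752 = -78.924 → -78.9 mireds, a cooling shift.

-78.9 mireds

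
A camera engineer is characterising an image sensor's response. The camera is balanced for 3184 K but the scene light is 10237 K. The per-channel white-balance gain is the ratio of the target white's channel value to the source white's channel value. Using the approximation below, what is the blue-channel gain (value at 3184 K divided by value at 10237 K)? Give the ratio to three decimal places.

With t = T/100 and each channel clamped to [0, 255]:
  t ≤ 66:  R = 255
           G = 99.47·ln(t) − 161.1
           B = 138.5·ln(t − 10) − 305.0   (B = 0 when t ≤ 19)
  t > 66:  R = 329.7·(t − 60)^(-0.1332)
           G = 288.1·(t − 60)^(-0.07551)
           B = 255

0.479

At 10237 K (t = 102.37):
  B = 255 by definition for t > 66.
At 3184 K (t = 31.84):
  B = 138.5·ln(31.84 − 10) − 305.0 = 138.5·ln 21.84 − 305.0 = 138.5·3.0837 − 305.0 = 122.098.
Gain = 122.098 / 255.000 = 0.4788 → 0.479.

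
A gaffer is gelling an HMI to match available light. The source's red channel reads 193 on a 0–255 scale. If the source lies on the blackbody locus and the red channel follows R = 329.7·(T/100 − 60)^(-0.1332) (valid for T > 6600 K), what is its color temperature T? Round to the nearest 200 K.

11600 K

(t − 60)^(-0.1332) = 193/329.7 = 0.58538.
t − 60 = 0.58538^(1/-0.1332) = 0.58538^(-7.508) = 55.713, so t = 115.713.
T = 100·t = 11571 K → 11600 K to the nearest 200 K.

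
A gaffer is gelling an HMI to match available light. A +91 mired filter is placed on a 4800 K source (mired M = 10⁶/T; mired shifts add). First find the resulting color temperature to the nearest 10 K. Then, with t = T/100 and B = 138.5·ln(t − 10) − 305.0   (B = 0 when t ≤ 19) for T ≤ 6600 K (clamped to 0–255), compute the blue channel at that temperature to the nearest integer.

M_in = 10⁶/4800 = 208.33; M_out = 208.33 + (+91) = 299.33.
T_out = 10⁶/299.33 = 3340.8 K → 3340 K; t = 33.4.
B = 138.5·ln(33.4 − 10) − 305.0 = 138.5·ln 23.4 − 305.0 = 138.5·3.1527 − 305.0 = 131.654.
Rounded: 132.

132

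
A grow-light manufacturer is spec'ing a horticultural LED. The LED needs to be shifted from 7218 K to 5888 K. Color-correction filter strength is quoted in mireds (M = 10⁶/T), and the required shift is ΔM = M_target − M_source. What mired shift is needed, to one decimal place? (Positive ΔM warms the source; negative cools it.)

M_source = 10⁶/7218 = 138.543; M_target = 10⁶/5888 = 169.837.
ΔM = 169.837 − 138.543 = 31.294 → +31.3 mireds, a warming shift.

+31.3 mireds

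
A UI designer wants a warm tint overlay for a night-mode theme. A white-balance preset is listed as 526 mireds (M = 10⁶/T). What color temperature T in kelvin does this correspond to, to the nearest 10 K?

1900 K

T = 10⁶ / 526 = 1901.14 K → 1900 K.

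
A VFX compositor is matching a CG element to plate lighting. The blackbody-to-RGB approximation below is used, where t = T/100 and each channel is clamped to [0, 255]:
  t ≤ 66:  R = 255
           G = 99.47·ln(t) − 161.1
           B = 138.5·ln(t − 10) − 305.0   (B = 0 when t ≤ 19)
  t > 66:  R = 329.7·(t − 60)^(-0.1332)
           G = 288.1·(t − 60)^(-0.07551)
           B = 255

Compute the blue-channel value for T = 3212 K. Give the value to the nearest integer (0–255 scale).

t = 3212/100 = 32.12; the t ≤ 66 branch applies.
B = 138.5·ln(32.12 − 10) − 305.0 = 138.5·ln 22.12 − 305.0 = 138.5·3.0965 − 305.0 = 123.863.
Rounded: 124.

124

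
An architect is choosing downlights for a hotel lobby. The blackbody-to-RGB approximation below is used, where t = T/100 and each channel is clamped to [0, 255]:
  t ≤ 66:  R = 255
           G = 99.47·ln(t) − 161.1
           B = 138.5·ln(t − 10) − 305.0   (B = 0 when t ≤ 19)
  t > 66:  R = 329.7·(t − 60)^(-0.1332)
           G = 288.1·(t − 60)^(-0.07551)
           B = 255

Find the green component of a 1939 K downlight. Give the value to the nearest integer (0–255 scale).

t = 1939/100 = 19.39; the t ≤ 66 branch applies.
G = 99.47·ln 19.39 − 161.1 = 99.47·2.9648 − 161.1 = 133.804.
Rounded: 134.

134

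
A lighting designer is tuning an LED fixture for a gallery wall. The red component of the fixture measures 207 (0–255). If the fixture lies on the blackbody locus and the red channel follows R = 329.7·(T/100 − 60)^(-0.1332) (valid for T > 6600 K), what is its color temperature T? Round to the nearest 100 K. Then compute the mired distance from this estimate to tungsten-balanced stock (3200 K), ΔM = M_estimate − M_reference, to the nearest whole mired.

-205 mireds

(t − 60)^(-0.1332) = 207/329.7 = 0.62784.
t − 60 = 0.62784^(1/-0.1332) = 0.62784^(-7.508) = 32.933, so t = 92.933.
T = 100·t = 9293 K → 9300 K to the nearest 100 K.
M_estimate = 10⁶/9300 = 107.53; M_reference = 10⁶/3200 = 312.50.
ΔM = 107.53 − 312.50 = -204.97 → -205 mireds.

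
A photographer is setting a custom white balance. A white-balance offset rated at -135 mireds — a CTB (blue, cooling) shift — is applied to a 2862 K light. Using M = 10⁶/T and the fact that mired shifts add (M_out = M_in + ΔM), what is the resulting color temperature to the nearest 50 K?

M_in = 10⁶/2862 = 349.41 mireds.
M_out = 349.41 + (-135) = 214.41 mireds.
T_out = 10⁶/214.41 = 4664.0 K → 4650 K.

4650 K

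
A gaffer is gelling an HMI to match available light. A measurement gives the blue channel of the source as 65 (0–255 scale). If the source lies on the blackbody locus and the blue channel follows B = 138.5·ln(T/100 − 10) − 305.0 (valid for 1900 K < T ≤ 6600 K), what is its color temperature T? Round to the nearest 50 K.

ln(t − 10) = (65 + 305.0) / 138.5 = 2.6715.
t − 10 = e^2.6715 = 14.461, so t = 24.461.
T = 100·t = 2446 K → 2450 K to the nearest 50 K.

2450 K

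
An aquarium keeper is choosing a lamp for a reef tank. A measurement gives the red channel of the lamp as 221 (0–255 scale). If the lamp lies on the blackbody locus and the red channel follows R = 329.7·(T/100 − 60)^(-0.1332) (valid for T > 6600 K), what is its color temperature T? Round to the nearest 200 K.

8000 K

(t − 60)^(-0.1332) = 221/329.7 = 0.67031.
t − 60 = 0.67031^(1/-0.1332) = 0.67031^(-7.508) = 20.149, so t = 80.149.
T = 100·t = 8015 K → 8000 K to the nearest 200 K.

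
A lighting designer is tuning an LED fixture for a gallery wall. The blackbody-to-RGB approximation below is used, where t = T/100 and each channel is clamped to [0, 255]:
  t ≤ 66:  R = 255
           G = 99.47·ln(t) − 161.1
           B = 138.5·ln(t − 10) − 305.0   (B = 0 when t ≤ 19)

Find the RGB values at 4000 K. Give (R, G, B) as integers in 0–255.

t = 4000/100 = 40; the t ≤ 66 branch applies.
R = 255 by definition for t ≤ 66.
G = 99.47·ln 40 − 161.1 = 99.47·3.6889 − 161.1 = 205.833.
B = 138.5·ln(40 − 10) − 305.0 = 138.5·ln 30 − 305.0 = 138.5·3.4012 − 305.0 = 166.066.
Rounded: (255, 206, 166).

(255, 206, 166)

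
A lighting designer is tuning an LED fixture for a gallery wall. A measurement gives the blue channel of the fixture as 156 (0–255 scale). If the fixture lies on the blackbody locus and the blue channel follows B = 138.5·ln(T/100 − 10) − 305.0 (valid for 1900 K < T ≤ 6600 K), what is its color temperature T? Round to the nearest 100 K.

3800 K

ln(t − 10) = (156 + 305.0) / 138.5 = 3.3285.
t − 10 = e^3.3285 = 27.897, so t = 37.897.
T = 100·t = 3790 K → 3800 K to the nearest 100 K.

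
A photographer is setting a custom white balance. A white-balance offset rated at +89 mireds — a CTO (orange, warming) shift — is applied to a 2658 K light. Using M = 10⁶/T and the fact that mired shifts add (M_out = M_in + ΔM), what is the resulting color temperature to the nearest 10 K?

2150 K

M_in = 10⁶/2658 = 376.22 mireds.
M_out = 376.22 + (+89) = 465.22 mireds.
T_out = 10⁶/465.22 = 2149.5 K → 2150 K.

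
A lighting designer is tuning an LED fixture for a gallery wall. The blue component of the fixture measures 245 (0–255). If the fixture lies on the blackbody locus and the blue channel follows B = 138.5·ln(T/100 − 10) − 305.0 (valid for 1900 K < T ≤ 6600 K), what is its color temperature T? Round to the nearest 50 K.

ln(t − 10) = (245 + 305.0) / 138.5 = 3.9711.
t − 10 = e^3.9711 = 53.044, so t = 63.044.
T = 100·t = 6304 K → 6300 K to the nearest 50 K.

6300 K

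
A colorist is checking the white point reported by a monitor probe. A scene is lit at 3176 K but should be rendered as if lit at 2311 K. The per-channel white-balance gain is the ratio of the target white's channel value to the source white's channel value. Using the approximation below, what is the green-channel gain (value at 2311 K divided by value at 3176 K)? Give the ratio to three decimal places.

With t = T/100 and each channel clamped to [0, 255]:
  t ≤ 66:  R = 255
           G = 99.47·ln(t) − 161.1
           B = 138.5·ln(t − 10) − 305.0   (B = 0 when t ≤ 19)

At 3176 K (t = 31.76):
  G = 99.47·ln 31.76 − 161.1 = 99.47·3.4582 − 161.1 = 182.888.
At 2311 K (t = 23.11):
  G = 99.47·ln 23.11 − 161.1 = 99.47·3.1403 − 161.1 = 151.262.
Gain = 151.262 / 182.888 = 0.8271 → 0.827.

0.827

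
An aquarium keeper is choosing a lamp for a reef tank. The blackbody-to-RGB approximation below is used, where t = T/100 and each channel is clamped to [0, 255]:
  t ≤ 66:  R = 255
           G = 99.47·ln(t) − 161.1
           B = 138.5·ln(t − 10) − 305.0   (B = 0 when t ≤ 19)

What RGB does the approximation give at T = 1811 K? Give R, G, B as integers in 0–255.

t = 1811/100 = 18.11; the t ≤ 66 branch applies.
R = 255 by definition for t ≤ 66.
G = 99.47·ln 18.11 − 161.1 = 99.47·2.8965 − 161.1 = 127.011.
t = 18.11 ≤ 19, so B = 0.
Rounded: (255, 127, 0).

R=255, G=127, B=0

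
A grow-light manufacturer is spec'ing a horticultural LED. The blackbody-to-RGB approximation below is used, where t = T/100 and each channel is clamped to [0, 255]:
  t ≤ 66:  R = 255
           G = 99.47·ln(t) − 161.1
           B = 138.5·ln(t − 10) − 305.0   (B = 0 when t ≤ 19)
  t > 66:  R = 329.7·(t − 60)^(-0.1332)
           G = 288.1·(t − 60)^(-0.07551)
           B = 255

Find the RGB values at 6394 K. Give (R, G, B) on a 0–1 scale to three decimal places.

t = 6394/100 = 63.94; the t ≤ 66 branch applies.
R = 255 by definition for t ≤ 66.
G = 99.47·ln 63.94 − 161.1 = 99.47·4.1579 − 161.1 = 252.491.
B = 138.5·ln(63.94 − 10) − 305.0 = 138.5·ln 53.94 − 305.0 = 138.5·3.9879 − 305.0 = 247.320.
Dividing each by 255: (1.0000, 0.9902, 0.9699) → (1.000, 0.990, 0.970).

(1.000, 0.990, 0.970)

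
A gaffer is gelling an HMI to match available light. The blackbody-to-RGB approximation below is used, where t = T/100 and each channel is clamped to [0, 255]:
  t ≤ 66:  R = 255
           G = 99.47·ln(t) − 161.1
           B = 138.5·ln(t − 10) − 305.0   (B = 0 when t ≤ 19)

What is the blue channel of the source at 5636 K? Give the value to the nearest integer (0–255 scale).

226

t = 5636/100 = 56.36; the t ≤ 66 branch applies.
B = 138.5·ln(56.36 − 10) − 305.0 = 138.5·ln 46.36 − 305.0 = 138.5·3.8364 − 305.0 = 226.347.
Rounded: 226.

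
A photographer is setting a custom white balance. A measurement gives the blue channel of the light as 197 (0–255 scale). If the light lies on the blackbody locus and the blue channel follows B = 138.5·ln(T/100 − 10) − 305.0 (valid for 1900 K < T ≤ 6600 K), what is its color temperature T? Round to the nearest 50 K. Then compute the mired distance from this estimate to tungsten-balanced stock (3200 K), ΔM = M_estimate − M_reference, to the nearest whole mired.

-102 mireds

ln(t − 10) = (197 + 305.0) / 138.5 = 3.6245.
t − 10 = e^3.6245 = 37.508, so t = 47.508.
T = 100·t = 4751 K → 4750 K to the nearest 50 K.
M_estimate = 10⁶/4750 = 210.53; M_reference = 10⁶/3200 = 312.50.
ΔM = 210.53 − 312.50 = -101.97 → -102 mireds.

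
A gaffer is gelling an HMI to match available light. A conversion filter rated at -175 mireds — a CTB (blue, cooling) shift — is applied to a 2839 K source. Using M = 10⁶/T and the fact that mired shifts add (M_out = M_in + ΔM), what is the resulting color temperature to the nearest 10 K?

M_in = 10⁶/2839 = 352.24 mireds.
M_out = 352.24 + (-175) = 177.24 mireds.
T_out = 10⁶/177.24 = 5642.2 K → 5640 K.

5640 K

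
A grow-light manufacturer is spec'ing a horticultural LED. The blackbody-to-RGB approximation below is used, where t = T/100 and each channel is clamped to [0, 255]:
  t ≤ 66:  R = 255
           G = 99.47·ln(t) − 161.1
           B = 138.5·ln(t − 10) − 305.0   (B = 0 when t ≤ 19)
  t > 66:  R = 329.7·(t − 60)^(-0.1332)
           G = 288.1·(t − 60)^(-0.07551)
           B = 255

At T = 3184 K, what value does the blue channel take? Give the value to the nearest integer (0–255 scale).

122

t = 3184/100 = 31.84; the t ≤ 66 branch applies.
B = 138.5·ln(31.84 − 10) − 305.0 = 138.5·ln 21.84 − 305.0 = 138.5·3.0837 − 305.0 = 122.098.
Rounded: 122.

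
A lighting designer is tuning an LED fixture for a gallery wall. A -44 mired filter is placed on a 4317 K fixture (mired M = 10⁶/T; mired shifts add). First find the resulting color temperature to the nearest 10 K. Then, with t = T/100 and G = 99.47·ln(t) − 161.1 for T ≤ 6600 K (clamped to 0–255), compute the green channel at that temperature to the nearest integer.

234

M_in = 10⁶/4317 = 231.64; M_out = 231.64 + (-44) = 187.64.
T_out = 10⁶/187.64 = 5329.3 K → 5330 K; t = 53.3.
G = 99.47·ln 53.3 − 161.1 = 99.47·3.9759 − 161.1 = 234.386.
Rounded: 234.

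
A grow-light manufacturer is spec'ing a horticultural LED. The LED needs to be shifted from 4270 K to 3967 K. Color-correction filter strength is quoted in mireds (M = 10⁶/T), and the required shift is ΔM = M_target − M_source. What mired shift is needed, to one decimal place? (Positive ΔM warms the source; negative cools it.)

+17.9 mireds

M_source = 10⁶/4270 = 234.192; M_target = 10⁶/3967 = 252.080.
ΔM = 252.080 − 234.192 = 17.888 → +17.9 mireds, a warming shift.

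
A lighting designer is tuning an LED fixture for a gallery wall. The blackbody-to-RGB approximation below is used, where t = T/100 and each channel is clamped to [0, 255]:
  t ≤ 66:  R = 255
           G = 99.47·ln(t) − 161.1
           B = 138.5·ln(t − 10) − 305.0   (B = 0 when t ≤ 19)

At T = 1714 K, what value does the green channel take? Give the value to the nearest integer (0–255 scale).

122

t = 1714/100 = 17.14; the t ≤ 66 branch applies.
G = 99.47·ln 17.14 − 161.1 = 99.47·2.8414 − 161.1 = 121.536.
Rounded: 122.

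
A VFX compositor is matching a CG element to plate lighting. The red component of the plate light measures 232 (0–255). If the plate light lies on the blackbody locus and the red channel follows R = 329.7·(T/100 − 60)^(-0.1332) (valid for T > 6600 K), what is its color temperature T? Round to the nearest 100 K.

7400 K

(t − 60)^(-0.1332) = 232/329.7 = 0.70367.
t − 60 = 0.70367^(1/-0.1332) = 0.70367^(-7.508) = 13.992, so t = 73.992.
T = 100·t = 7399 K → 7400 K to the nearest 100 K.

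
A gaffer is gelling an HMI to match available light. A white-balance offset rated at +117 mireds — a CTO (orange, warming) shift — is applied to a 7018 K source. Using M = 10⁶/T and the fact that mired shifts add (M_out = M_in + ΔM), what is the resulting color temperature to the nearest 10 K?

M_in = 10⁶/7018 = 142.49 mireds.
M_out = 142.49 + (+117) = 259.49 mireds.
T_out = 10⁶/259.49 = 3853.7 K → 3850 K.

3850 K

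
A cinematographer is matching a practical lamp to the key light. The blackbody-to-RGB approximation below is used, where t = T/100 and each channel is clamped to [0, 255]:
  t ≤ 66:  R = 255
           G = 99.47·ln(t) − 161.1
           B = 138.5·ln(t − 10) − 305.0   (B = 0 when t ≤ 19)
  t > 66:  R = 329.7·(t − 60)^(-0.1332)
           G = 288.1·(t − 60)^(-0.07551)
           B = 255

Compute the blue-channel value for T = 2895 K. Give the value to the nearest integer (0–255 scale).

t = 2895/100 = 28.95; the t ≤ 66 branch applies.
B = 138.5·ln(28.95 − 10) − 305.0 = 138.5·ln 18.95 − 305.0 = 138.5·2.9418 − 305.0 = 102.440.
Rounded: 102.

102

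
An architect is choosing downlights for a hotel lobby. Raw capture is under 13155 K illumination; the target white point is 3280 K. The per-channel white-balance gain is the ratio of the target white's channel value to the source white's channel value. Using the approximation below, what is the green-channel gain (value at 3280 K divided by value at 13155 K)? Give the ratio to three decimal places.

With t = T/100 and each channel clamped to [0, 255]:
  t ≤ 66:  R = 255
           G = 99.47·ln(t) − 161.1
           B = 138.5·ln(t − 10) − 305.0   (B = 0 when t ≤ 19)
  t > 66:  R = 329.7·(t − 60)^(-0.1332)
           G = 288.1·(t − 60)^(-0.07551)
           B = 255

0.892

At 13155 K (t = 131.55):
  G = 288.1·(131.55 − 60)^(-0.07551) = 288.1·71.55^(-0.07551) = 288.1·0.72437 = 208.690.
At 3280 K (t = 32.8):
  G = 99.47·ln 32.8 − 161.1 = 99.47·3.4904 − 161.1 = 186.093.
Gain = 186.093 / 208.690 = 0.8917 → 0.892.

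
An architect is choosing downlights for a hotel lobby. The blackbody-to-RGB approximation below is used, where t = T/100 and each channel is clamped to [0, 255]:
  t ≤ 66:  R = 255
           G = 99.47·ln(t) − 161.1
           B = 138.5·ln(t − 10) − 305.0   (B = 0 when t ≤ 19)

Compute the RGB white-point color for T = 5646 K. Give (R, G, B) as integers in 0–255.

t = 5646/100 = 56.46; the t ≤ 66 branch applies.
R = 255 by definition for t ≤ 66.
G = 99.47·ln 56.46 − 161.1 = 99.47·4.0335 − 161.1 = 240.115.
B = 138.5·ln(56.46 − 10) − 305.0 = 138.5·ln 46.46 − 305.0 = 138.5·3.8386 − 305.0 = 226.645.
Rounded: (255, 240, 227).

(255, 240, 227)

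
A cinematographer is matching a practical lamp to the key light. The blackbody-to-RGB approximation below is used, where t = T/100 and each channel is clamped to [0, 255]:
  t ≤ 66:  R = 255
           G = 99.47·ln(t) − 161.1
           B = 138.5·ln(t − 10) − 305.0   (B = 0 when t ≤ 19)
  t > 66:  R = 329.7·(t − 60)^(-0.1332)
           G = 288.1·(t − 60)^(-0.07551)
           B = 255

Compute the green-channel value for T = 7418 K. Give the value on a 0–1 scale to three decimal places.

t = 7418/100 = 74.18; the t > 66 branch applies.
G = 288.1·(74.18 − 60)^(-0.07551) = 288.1·14.18^(-0.07551) = 288.1·0.81853 = 235.820.
On a 0–1 scale: 235.820/255 = 0.9248 → 0.925.

0.925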